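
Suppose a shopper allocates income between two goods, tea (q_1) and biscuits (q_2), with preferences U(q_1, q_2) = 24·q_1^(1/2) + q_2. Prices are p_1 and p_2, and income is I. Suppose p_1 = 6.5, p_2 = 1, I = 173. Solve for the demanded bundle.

Set MRS = p_1/p_2: 12·q_1^(−1/2) = p_1/p_2.
Thus q_1* = (12·p_2/p_1)² — independent of I — with the rest of income spent on q_2.
Plugging in: q_1* = (12·1/6.5)² = 3.4083, q_2* = 150.8462.

q_1* = 3.4083, q_2* = 150.8462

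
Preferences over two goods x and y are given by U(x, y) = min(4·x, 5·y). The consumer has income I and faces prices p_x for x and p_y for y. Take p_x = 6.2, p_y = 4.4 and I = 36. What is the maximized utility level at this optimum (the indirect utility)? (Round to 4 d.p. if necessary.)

V = 14.8148

Leontief preferences: the optimum is at the kink where x/5 = y/4, i.e. y = (4/5)·x.
Budget: p_x·x + p_y·(4/5)·x = I, so (5·p_x + 4·p_y)·x = 5·I.
Demand: x*(p_x,p_y,I) = 5·I/(5·p_x + 4·p_y), y* = 4·I/(5·p_x + 4·p_y).
Here 5·6.2 + 4·4.4 = 48.6, giving x* = 3.7037 and y* = 2.963.
Utility at the optimum: U(3.7037, 2.963) = 14.8148.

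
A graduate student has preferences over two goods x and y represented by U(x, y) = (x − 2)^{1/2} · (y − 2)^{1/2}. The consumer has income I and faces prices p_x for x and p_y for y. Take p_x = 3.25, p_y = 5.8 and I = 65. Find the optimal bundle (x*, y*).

MRS = (y−2)/(x−2). Tangency with p_x/p_y gives y−2 = (p_x/p_y)·(x−2).
Substituting into the budget: x* = 2 + 0.5·(I − 2·p_x − 2·p_y)/p_x, and y* = 2 + 0.5·(…)/p_y.
Discretionary income = 65 − 2·3.25 − 2·5.8 = 46.9; x* = 2 + 0.5·46.9/3.25 = 9.2154; y* = 2 + 0.5·46.9/5.8 = 6.0431.

x* = 9.2154, y* = 6.0431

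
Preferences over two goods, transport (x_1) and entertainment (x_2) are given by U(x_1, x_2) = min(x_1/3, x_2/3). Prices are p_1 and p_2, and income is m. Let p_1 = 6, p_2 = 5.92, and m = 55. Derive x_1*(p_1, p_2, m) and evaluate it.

x_1* = 4.6141

Here 3·6 + 3·5.92 = 35.76, giving x_1* = 4.6141.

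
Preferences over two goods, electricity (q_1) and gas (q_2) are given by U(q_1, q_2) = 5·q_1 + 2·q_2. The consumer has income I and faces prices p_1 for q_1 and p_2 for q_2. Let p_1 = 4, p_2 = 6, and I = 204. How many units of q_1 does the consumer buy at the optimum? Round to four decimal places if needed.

q_1* = 51

Perfect substitutes: compare marginal utility per dollar. 5/p_1 vs 2/p_2 → 1.25 vs 0.3333.
q_1 gives more utility per dollar, so spend all income on q_1: q_1* = I/p_1, q_2* = 0.
Numerically: q_1* = 51, q_2* = 0.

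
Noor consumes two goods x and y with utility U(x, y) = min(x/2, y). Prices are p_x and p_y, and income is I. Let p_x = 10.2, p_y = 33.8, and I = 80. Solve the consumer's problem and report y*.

y* = 1.476

Leontief preferences: the optimum is at the kink where x/2 = y/1, i.e. y = (1/2)·x.
Budget: p_x·x + p_y·(1/2)·x = I, so (2·p_x + p_y)·x = 2·I.
Demand: x*(p_x,p_y,I) = 2·I/(2·p_x + p_y), y* = I/(2·p_x + p_y).
Here 2·10.2 + 33.8 = 54.2, giving y* = 1.476.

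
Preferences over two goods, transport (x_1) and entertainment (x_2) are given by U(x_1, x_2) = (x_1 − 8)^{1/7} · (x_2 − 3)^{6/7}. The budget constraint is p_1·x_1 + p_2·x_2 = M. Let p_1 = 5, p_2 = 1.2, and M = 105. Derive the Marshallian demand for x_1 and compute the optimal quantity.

This is Cobb-Douglas in (x_1−8, x_2−3): tangency gives 1/7·p_2·(x_2−3) = 6/7·p_1·(x_1−8).
After buying the subsistence bundle (8, 3), a share 1/7 of the remaining income goes to x_1: x_1* = 8 + 1/7·(M − 8p_1 − 3p_2)/p_1.
Discretionary income = 105 − 8·5 − 3·1.2 = 61.4; x_1* = 8 + 1/7·61.4/5 = 9.7543.

x_1* = 9.7543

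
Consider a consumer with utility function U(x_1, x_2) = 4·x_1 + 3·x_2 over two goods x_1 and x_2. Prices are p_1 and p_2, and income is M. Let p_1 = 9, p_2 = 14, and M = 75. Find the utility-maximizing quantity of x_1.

Linear utility — the consumer picks whichever good has higher MU/price: 4/9 = 0.4444 vs 3/14 = 0.2143.
x_1 gives more utility per dollar, so spend all income on x_1: x_1* = M/p_1, x_2* = 0.
Numerically: x_1* = 8.3333, x_2* = 0.

x_1* = 8.3333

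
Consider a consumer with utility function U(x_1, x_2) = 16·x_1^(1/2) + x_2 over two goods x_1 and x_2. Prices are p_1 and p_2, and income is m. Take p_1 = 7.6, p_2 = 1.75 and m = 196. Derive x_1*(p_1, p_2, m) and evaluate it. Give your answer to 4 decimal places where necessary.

x_1* = 3.3934

MU_x_1 = 8/√x_1, MU_x_2 = 1. Tangency: 8/√x_1 = p_1/p_2.
Thus x_1* = (8·p_2/p_1)² — independent of m — with the rest of income spent on x_2.
Plugging in: x_1* = (8·1.75/7.6)² = 3.3934.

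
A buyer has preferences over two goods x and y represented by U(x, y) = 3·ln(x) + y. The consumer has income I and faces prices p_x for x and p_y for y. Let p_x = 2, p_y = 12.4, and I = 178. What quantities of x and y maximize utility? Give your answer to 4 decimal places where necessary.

x* = 18.6, y* = 11.3548

MU_x = 3/x, MU_y = 1. Tangency: 3/x = p_x/p_y.
So x*(p_x,p_y) = 3·p_y/p_x, independent of income; and y* = (I − 3·p_y)/p_y.
At the given prices: x* = 3·12.4/2 = 18.6, and y* = 11.3548.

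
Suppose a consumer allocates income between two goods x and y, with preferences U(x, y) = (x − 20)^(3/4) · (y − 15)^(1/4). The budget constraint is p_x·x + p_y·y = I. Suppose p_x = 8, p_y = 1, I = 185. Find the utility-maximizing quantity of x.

Let x' = x−20, y' = y−15. MRS = 3·y'/x' = p_x/p_y.
After buying the subsistence bundle (20, 15), a share 0.75 of the remaining income goes to x: x* = 20 + 0.75·(I − 20p_x − 15p_y)/p_x.
Discretionary income = 185 − 20·8 − 15·1 = 10; x* = 20 + 0.75·10/8 = 20.9375.

x* = 20.9375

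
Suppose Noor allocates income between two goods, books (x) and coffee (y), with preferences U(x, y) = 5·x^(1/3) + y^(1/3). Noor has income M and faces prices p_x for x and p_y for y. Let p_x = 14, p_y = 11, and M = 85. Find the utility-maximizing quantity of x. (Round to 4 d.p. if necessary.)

x* = 5.5149

MRS = MU_x/MU_y = 5·(y/x)^(2/3). Set equal to p_x/p_y.
Solve for the ratio: y/x = [(1/5)·p_x/p_y]^(1.5).
With the ratio pinned down, the budget gives x* = M/(p_x + p_y·(y/x)) and y* = (y/x)·x*.
Numerically y/x = 0.128425, so x* = 85/(14 + 11·0.128425) = 5.5149.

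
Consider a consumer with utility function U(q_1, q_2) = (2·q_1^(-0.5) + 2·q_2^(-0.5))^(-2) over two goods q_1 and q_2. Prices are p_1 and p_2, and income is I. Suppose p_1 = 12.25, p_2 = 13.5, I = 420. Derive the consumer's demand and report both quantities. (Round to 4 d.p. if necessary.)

Numerically q_2/q_1 = 0.937278, so q_1* = 420/(12.25 + 13.5·0.937278) = 16.8653 and q_2* = 0.937278·16.8653 = 15.8074.

q_1* = 16.8653, q_2* = 15.8074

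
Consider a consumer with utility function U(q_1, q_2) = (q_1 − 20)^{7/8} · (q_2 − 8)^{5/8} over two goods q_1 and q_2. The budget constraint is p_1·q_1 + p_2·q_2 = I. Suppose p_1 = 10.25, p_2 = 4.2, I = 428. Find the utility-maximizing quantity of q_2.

Let q_1' = q_1−20, q_2' = q_2−8. MRS = (7/5)·q_2'/q_1' = p_1/p_2.
After buying the subsistence bundle (20, 8), a share 7/12 of the remaining income goes to q_1: q_1* = 20 + 7/12·(I − 20p_1 − 8p_2)/p_1.
Discretionary income = 428 − 20·10.25 − 8·4.2 = 189.4; q_2* = 8 + 5/12·189.4/4.2 = 26.7897.

q_2* = 26.7897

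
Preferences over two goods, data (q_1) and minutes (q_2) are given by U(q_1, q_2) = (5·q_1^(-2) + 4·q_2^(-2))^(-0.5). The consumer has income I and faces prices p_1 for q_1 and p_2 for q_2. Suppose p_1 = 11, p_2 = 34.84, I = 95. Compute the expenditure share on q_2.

share on q_2 = 0.6669

From the CES first-order condition, (5/4)·(q_2/q_1)^(3) = p_1/p_2.
Hence q_2/q_1 = ((4/5)·p_1/p_2)^(1/(3)), i.e. raised to the 1/3 power.
With the ratio pinned down, the budget gives q_1* = I/(p_1 + p_2·(q_2/q_1)) and q_2* = (q_2/q_1)·q_1*.
Numerically q_2/q_1 = 0.632123, so q_1* = 95/(11 + 34.84·0.632123) = 2.8768 and q_2* = 0.632123·2.8768 = 1.8185.
Expenditure on q_2: 34.84·1.8185 = 63.3555; share = 0.6669.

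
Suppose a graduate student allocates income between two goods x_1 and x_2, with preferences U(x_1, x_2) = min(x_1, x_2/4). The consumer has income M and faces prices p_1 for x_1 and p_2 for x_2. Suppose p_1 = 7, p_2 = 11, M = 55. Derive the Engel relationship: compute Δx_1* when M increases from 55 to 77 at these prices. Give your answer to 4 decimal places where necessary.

Δx_1* = 0.4314

With perfect complements, no substitution: consume in ratio x_1:x_2 = 1:4.
Budget: p_1·x_1 + p_2·4·x_1 = M, so (p_1 + 4·p_2)·x_1 = M.
Demand: x_1*(p_1,p_2,M) = M/(p_1 + 4·p_2), x_2* = 4·M/(p_1 + 4·p_2).
Here 7 + 4·11 = 51, giving x_1* = 1.0784.
At M' = 77: x_1* = 1.5098. Change: 1.5098 − 1.0784 = 0.4314.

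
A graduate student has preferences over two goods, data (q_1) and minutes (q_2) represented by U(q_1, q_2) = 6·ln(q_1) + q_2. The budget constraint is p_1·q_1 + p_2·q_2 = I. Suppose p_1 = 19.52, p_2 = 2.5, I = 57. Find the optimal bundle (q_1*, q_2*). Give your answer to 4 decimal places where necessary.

MU_q_1 = 6/q_1, MU_q_2 = 1. Tangency: 6/q_1 = p_1/p_2.
So q_1*(p_1,p_2) = 6·p_2/p_1, independent of income; and q_2* = (I − 6·p_2)/p_2.
At the given prices: q_1* = 6·2.5/19.52 = 0.7684, and q_2* = 16.8.

q_1* = 0.7684, q_2* = 16.8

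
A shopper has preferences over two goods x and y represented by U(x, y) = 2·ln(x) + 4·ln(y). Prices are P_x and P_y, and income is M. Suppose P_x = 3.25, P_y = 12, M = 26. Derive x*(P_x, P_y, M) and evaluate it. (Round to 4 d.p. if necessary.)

Tangency: MRS = (1/2)·y/x = P_x/P_y.
So 2·P_y·y = 4·P_x·x; combined with the budget, a share 1/3 of income goes to x.
Demand: x*(P_x,P_y,M) = 1/3·M/P_x and y* = 2/3·M/P_y.
At P_x=3.25, P_y=12, M=26: x* = 1/3·26/3.25 = 2.6667.

x* = 2.6667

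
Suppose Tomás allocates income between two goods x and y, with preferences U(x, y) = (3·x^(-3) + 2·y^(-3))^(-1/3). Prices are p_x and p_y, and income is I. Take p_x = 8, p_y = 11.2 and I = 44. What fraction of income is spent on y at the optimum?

MRS = MU_x/MU_y = (3/2)·(y/x)^(4). Set equal to p_x/p_y.
Solve for the ratio: y/x = [(2/3)·p_x/p_y]^(0.25).
With the ratio pinned down, the budget gives x* = I/(p_x + p_y·(y/x)) and y* = (y/x)·x*.
Numerically y/x = 0.830702, so x* = 44/(8 + 11.2·0.830702) = 2.5428 and y* = 0.830702·2.5428 = 2.1123.
Expenditure on y: 11.2·2.1123 = 23.6577; share = 0.5377.

share on y = 0.5377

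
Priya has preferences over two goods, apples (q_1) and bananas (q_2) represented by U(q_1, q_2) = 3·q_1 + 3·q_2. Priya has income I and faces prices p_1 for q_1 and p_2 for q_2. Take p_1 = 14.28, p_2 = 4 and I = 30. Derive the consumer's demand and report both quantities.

Perfect substitutes: compare marginal utility per dollar. 3/p_1 vs 3/p_2 → 0.2101 vs 0.75.
q_2 gives more utility per dollar, so spend all income on q_2: q_2* = I/p_2, q_1* = 0.
Numerically: q_1* = 0, q_2* = 7.5.

q_1* = 0, q_2* = 7.5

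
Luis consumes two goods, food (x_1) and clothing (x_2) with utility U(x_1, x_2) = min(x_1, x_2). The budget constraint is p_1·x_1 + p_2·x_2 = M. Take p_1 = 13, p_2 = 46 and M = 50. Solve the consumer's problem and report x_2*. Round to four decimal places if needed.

Leontief preferences: the optimum is at the kink where x_1/1 = x_2/1, i.e. x_2 = x_1.
Budget: p_1·x_1 + p_2·x_1 = M, so (p_1 + p_2)·x_1 = M.
Demand: x_1*(p_1,p_2,M) = M/(p_1 + p_2), x_2* = M/(p_1 + p_2).
Here 13 + 46 = 59, giving x_2* = 0.8475.

x_2* = 0.8475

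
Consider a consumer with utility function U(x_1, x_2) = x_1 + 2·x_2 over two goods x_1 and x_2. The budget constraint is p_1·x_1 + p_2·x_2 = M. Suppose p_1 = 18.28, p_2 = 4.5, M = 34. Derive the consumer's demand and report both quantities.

x_2 gives more utility per dollar, so spend all income on x_2: x_2* = M/p_2, x_1* = 0.
Numerically: x_1* = 0, x_2* = 7.5556.

x_1* = 0, x_2* = 7.5556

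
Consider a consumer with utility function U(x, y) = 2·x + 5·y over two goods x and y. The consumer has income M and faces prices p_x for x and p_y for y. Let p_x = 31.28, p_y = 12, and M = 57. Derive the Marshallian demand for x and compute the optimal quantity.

Perfect substitutes: compare marginal utility per dollar. 2/p_x vs 5/p_y → 0.0639 vs 0.4167.
y gives more utility per dollar, so spend all income on y: y* = M/p_y, x* = 0.
Numerically: x* = 0, y* = 4.75.

x* = 0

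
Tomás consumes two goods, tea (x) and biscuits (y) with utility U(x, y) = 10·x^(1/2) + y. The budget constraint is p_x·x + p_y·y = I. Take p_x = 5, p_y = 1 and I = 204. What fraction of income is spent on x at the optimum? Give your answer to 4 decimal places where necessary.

share on x = 0.0245

Set MRS = p_x/p_y: 5·x^(−1/2) = p_x/p_y.
Solve: √x = 5·p_y/p_x, so x*(p_x,p_y) = (5·p_y/p_x)², and y* = (I − p_x·x*)/p_y.
Plugging in: x* = (5·1/5)² = 1, y* = 199.
Expenditure on x: 5·1 = 5; share = 0.0245.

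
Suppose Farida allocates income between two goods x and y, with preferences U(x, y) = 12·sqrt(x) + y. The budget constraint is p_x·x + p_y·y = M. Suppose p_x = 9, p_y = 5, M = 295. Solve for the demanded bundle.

x* = 11.1111, y* = 39

Utility is quasi-linear in y; the FOC for x is 6/√x = p_x/p_y.
Solve: √x = 6·p_y/p_x, so x*(p_x,p_y) = (6·p_y/p_x)², and y* = (M − p_x·x*)/p_y.
Plugging in: x* = (6·5/9)² = 11.1111, y* = 39.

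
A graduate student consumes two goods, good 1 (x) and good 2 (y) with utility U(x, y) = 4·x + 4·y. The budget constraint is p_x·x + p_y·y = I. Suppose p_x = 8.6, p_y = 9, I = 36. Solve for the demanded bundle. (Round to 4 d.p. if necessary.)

x* = 4.186, y* = 0

Linear utility — the consumer picks whichever good has higher MU/price: 4/8.6 = 0.4651 vs 4/9 = 0.4444.
x gives more utility per dollar, so spend all income on x: x* = I/p_x, y* = 0.
Numerically: x* = 4.186, y* = 0.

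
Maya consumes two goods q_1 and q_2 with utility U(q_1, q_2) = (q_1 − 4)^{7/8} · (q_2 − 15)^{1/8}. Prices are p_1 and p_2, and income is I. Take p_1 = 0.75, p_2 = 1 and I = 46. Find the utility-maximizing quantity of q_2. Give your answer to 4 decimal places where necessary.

q_2* = 18.5

This is Cobb-Douglas in (q_1−4, q_2−15): tangency gives 0.875·p_2·(q_2−15) = 0.125·p_1·(q_1−4).
After buying the subsistence bundle (4, 15), a share 0.875 of the remaining income goes to q_1: q_1* = 4 + 0.875·(I − 4p_1 − 15p_2)/p_1.
Discretionary income = 46 − 4·0.75 − 15·1 = 28; q_2* = 15 + 0.125·28/1 = 18.5.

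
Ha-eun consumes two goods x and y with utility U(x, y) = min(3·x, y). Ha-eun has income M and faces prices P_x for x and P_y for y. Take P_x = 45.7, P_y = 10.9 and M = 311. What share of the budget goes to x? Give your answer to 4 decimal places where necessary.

With perfect complements, no substitution: consume in ratio x:y = 1:3.
Budget: P_x·x + P_y·3·x = M, so (P_x + 3·P_y)·x = M.
Demand: x*(P_x,P_y,M) = M/(P_x + 3·P_y), y* = 3·M/(P_x + 3·P_y).
Here 45.7 + 3·10.9 = 78.4, giving x* = 3.9668 and y* = 11.9005.
Expenditure on x: 45.7·3.9668 = 181.2844; share = 0.5829.

share on x = 0.5829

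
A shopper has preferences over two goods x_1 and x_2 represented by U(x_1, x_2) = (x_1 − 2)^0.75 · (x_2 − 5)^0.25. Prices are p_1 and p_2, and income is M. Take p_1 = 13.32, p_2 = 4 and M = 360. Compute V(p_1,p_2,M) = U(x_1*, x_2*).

V = 18.1105

MRS = 3·(x_2−5)/(x_1−2). Tangency with p_1/p_2 gives x_2−5 = (1/3)·(p_1/p_2)·(x_1−2).
After buying the subsistence bundle (2, 5), a share 0.75 of the remaining income goes to x_1: x_1* = 2 + 0.75·(M − 2p_1 − 5p_2)/p_1.
Discretionary income = 360 − 2·13.32 − 5·4 = 313.36; x_1* = 2 + 0.75·313.36/13.32 = 19.6441; x_2* = 5 + 0.25·313.36/4 = 24.585.
Utility at the optimum: U(19.6441, 24.585) = 18.1105.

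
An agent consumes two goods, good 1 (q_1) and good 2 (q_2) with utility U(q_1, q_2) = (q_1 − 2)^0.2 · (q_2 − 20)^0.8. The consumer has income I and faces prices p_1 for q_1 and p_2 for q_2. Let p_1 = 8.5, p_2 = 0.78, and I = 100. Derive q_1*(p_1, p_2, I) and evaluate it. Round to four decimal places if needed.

MRS = (1/4)·(q_2−20)/(q_1−2). Tangency with p_1/p_2 gives q_2−20 = 4·(p_1/p_2)·(q_1−2).
After buying the subsistence bundle (2, 20), a share 0.2 of the remaining income goes to q_1: q_1* = 2 + 0.2·(I − 2p_1 − 20p_2)/p_1.
Discretionary income = 100 − 2·8.5 − 20·0.78 = 67.4; q_1* = 2 + 0.2·67.4/8.5 = 3.5859.

q_1* = 3.5859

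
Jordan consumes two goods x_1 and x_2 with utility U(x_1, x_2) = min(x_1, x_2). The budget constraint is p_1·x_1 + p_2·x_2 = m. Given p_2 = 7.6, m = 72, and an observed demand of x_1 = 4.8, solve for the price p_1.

Leontief preferences: the optimum is at the kink where x_1/1 = x_2/1, i.e. x_2 = x_1.
Budget: p_1·x_1 + p_2·x_1 = m, so (p_1 + p_2)·x_1 = m.
Demand: x_1*(p_1,p_2,m) = m/(p_1 + p_2), x_2* = m/(p_1 + p_2).
Set x_1* = 4.8 in the demand function and solve for p_1: p_1 = 7.4.

p_1 = 7.4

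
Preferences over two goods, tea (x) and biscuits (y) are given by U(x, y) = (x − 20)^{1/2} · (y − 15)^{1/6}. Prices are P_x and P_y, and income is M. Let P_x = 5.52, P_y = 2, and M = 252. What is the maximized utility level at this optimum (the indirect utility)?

V = 6.0416

MRS = 3·(y−15)/(x−20). Tangency with P_x/P_y gives y−15 = (1/3)·(P_x/P_y)·(x−20).
Substituting into the budget: x* = 20 + 0.75·(M − 20·P_x − 15·P_y)/P_x, and y* = 15 + 0.25·(…)/P_y.
Discretionary income = 252 − 20·5.52 − 15·2 = 111.6; x* = 20 + 0.75·111.6/5.52 = 35.163; y* = 15 + 0.25·111.6/2 = 28.95.
Utility at the optimum: U(35.163, 28.95) = 6.0416.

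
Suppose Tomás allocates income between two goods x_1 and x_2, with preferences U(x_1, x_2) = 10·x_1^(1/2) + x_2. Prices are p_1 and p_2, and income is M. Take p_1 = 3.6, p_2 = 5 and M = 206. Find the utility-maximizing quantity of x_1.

Utility is quasi-linear in x_2; the FOC for x_1 is 5/√x_1 = p_1/p_2.
Thus x_1* = (5·p_2/p_1)² — independent of M — with the rest of income spent on x_2.
Plugging in: x_1* = (5·5/3.6)² = 48.2253.

x_1* = 48.2253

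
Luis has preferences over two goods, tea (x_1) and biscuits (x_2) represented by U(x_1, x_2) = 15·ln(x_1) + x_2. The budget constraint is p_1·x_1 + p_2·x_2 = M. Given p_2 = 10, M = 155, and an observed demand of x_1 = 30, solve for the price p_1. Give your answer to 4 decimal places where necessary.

Set MRS = p_1/p_2: (15/x_1)/1 = p_1/p_2.
So x_1*(p_1,p_2) = 15·p_2/p_1, independent of income; and x_2* = (M − 15·p_2)/p_2.
Set x_1* = 30 in the demand function and solve for p_1: p_1 = 5.

p_1 = 5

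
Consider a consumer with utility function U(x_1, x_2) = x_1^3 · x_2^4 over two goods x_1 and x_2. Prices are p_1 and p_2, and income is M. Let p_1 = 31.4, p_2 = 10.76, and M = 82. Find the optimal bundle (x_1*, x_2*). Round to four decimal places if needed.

Demand: x_1*(p_1,p_2,M) = 3/7·M/p_1 and x_2* = 4/7·M/p_2.
At p_1=31.4, p_2=10.76, M=82: x_1* = 3/7·82/31.4 = 1.1192, x_2* = 4.3548.

x_1* = 1.1192, x_2* = 4.3548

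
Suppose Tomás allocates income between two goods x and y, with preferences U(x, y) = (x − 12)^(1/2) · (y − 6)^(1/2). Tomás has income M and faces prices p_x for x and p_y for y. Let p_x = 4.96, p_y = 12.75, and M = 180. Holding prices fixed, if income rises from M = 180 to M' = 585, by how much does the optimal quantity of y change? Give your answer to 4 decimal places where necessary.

Δy* = 15.8824

Let x' = x−12, y' = y−6. MRS = y'/x' = p_x/p_y.
After buying the subsistence bundle (12, 6), a share 0.5 of the remaining income goes to x: x* = 12 + 0.5·(M − 12p_x − 6p_y)/p_x.
Discretionary income = 180 − 12·4.96 − 6·12.75 = 43.98; y* = 6 + 0.5·43.98/12.75 = 7.7247.
At M' = 585: y* = 23.6071. Change: 23.6071 − 7.7247 = 15.8824.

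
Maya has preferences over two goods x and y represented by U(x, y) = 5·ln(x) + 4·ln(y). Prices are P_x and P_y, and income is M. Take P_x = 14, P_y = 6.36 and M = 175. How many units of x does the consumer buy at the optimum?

Demand: x*(P_x,P_y,M) = 5/9·M/P_x and y* = 4/9·M/P_y.
At P_x=14, P_y=6.36, M=175: x* = 5/9·175/14 = 6.9444.

x* = 6.9444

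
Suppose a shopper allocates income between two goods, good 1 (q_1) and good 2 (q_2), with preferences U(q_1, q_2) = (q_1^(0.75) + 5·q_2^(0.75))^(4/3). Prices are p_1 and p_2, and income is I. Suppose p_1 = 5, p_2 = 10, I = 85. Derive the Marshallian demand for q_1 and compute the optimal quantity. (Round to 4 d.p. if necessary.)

MU_q_1 ∝ q_1^(-0.25), MU_q_2 ∝ 5·q_2^(-0.25), so MRS = (1/5)·(q_2/q_1)^(0.25) = p_1/p_2.
Hence q_2/q_1 = (5·p_1/p_2)^(1/(0.25)), i.e. raised to the 4 power.
With the ratio pinned down, the budget gives q_1* = I/(p_1 + p_2·(q_2/q_1)) and q_2* = (q_2/q_1)·q_1*.
Numerically q_2/q_1 = 39.0625, so q_1* = 85/(5 + 10·39.0625) = 0.2148.

q_1* = 0.2148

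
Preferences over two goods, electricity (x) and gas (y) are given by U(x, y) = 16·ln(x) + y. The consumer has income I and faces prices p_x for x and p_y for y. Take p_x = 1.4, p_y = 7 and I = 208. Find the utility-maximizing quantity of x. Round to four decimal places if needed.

At the given prices: x* = 16·7/1.4 = 80.

x* = 80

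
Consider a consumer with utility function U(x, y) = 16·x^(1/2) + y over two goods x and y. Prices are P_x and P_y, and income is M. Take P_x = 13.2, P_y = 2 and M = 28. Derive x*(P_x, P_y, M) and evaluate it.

Plugging in: x* = (8·2/13.2)² = 1.4692.

x* = 1.4692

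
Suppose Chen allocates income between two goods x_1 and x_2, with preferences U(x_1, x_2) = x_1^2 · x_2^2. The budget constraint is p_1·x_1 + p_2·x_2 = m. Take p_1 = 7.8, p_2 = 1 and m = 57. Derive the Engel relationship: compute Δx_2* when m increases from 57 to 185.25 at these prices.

At p_1=7.8, p_2=1, m=57: x_2* = 0.5·57/1 = 28.5.
At m' = 185.25: x_2* = 92.625. Change: 92.625 − 28.5 = 64.125.

Δx_2* = 64.125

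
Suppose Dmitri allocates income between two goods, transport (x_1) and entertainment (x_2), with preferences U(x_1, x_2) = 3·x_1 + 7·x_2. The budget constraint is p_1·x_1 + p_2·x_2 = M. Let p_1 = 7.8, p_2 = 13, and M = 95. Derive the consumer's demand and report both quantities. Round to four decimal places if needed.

Perfect substitutes: compare marginal utility per dollar. 3/p_1 vs 7/p_2 → 0.3846 vs 0.5385.
x_2 gives more utility per dollar, so spend all income on x_2: x_2* = M/p_2, x_1* = 0.
Numerically: x_1* = 0, x_2* = 7.3077.

x_1* = 0, x_2* = 7.3077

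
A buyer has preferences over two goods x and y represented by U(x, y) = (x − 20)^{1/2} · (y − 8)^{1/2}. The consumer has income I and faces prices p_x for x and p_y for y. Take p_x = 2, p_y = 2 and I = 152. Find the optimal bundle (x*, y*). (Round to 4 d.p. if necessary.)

x* = 44, y* = 32

Let x' = x−20, y' = y−8. MRS = y'/x' = p_x/p_y.
Substituting into the budget: x* = 20 + 0.5·(I − 20·p_x − 8·p_y)/p_x, and y* = 8 + 0.5·(…)/p_y.
Discretionary income = 152 − 20·2 − 8·2 = 96; x* = 20 + 0.5·96/2 = 44; y* = 8 + 0.5·96/2 = 32.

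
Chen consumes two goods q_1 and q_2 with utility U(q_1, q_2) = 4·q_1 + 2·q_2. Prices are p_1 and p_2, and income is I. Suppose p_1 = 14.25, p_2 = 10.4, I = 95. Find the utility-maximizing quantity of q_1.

Numerically: q_1* = 6.6667, q_2* = 0.

q_1* = 6.6667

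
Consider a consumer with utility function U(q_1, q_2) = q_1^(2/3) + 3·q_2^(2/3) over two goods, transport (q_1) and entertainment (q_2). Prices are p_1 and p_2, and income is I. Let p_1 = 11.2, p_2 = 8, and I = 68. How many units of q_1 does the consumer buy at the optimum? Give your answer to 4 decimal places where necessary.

MU_q_1 ∝ q_1^(-1/3), MU_q_2 ∝ 3·q_2^(-1/3), so MRS = (1/3)·(q_2/q_1)^(1/3) = p_1/p_2.
Hence q_2/q_1 = (3·p_1/p_2)^(1/(1/3)), i.e. raised to the 3 power.
With the ratio pinned down, the budget gives q_1* = I/(p_1 + p_2·(q_2/q_1)) and q_2* = (q_2/q_1)·q_1*.
Numerically q_2/q_1 = 74.088, so q_1* = 68/(11.2 + 8·74.088) = 0.1126.

q_1* = 0.1126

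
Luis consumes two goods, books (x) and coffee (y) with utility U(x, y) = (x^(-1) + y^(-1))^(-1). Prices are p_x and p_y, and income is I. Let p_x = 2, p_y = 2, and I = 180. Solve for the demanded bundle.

x* = 45, y* = 45

Numerically y/x = 1, so x* = 180/(2 + 2·1) = 45 and y* = 1·45 = 45.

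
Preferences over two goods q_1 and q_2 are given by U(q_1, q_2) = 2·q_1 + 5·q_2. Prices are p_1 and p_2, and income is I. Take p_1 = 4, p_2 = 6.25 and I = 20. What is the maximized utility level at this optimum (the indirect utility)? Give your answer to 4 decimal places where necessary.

q_2 gives more utility per dollar, so spend all income on q_2: q_2* = I/p_2, q_1* = 0.
Numerically: q_1* = 0, q_2* = 3.2.
Utility at the optimum: U(0, 3.2) = 16.

V = 16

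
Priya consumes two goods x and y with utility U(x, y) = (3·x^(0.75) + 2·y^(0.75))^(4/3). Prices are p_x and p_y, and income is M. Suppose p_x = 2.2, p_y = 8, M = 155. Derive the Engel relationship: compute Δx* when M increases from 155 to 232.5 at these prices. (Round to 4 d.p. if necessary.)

Δx* = 35.0832

MU_x ∝ 3·x^(-0.25), MU_y ∝ 2·y^(-0.25), so MRS = (3/2)·(y/x)^(0.25) = p_x/p_y.
Solve for the ratio: y/x = [(2/3)·p_x/p_y]^(4).
Substitute y = (y/x)·x into the budget: x* = M/(p_x + p_y·(y/x)).
Numerically y/x = 0.00113, so x* = 155/(2.2 + 8·0.00113) = 70.1663.
At M' = 232.5: x* = 105.2495. Change: 105.2495 − 70.1663 = 35.0832.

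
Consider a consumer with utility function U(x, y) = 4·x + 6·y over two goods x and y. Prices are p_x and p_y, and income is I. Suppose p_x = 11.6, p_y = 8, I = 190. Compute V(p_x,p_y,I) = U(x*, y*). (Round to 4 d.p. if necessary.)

y gives more utility per dollar, so spend all income on y: y* = I/p_y, x* = 0.
Numerically: x* = 0, y* = 23.75.
Utility at the optimum: U(0, 23.75) = 142.5.

V = 142.5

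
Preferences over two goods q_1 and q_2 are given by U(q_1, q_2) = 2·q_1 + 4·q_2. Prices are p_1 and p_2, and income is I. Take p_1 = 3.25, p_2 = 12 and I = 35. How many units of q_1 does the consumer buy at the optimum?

q_1* = 10.7692

Linear utility — the consumer picks whichever good has higher MU/price: 2/3.25 = 0.6154 vs 4/12 = 0.3333.
q_1 gives more utility per dollar, so spend all income on q_1: q_1* = I/p_1, q_2* = 0.
Numerically: q_1* = 10.7692, q_2* = 0.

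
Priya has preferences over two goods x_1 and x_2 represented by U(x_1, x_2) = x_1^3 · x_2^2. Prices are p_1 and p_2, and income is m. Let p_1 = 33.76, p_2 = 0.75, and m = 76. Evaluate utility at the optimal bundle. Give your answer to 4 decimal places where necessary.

V = 4048.6651

Tangency: MRS = (3/2)·x_2/x_1 = p_1/p_2.
Rearranging, p_2·x_2 = (2/3)·p_1·x_1. Substituting into the budget gives p_1·x_1·(1 + (2/3)) = m.
Demand: x_1*(p_1,p_2,m) = 0.6·m/p_1 and x_2* = 0.4·m/p_2.
At p_1=33.76, p_2=0.75, m=76: x_1* = 0.6·76/33.76 = 1.3507, x_2* = 40.5333.
Utility at the optimum: U(1.3507, 40.5333) = 4048.6651.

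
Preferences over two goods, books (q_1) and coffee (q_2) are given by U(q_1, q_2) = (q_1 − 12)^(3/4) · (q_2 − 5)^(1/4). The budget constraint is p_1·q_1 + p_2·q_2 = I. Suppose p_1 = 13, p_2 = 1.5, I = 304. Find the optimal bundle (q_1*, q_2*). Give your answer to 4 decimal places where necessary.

q_1* = 20.1058, q_2* = 28.4167

Discretionary income = 304 − 12·13 − 5·1.5 = 140.5; q_1* = 12 + 0.75·140.5/13 = 20.1058; q_2* = 5 + 0.25·140.5/1.5 = 28.4167.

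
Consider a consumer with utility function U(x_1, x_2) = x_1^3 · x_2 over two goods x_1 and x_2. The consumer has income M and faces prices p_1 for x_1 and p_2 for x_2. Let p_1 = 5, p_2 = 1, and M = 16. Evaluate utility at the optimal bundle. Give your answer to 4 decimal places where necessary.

Tangency: MRS = 3·x_2/x_1 = p_1/p_2.
Rearranging, p_2·x_2 = (1/3)·p_1·x_1. Substituting into the budget gives p_1·x_1·(1 + (1/3)) = M.
Demand: x_1*(p_1,p_2,M) = 0.75·M/p_1 and x_2* = 0.25·M/p_2.
At p_1=5, p_2=1, M=16: x_1* = 0.75·16/5 = 2.4, x_2* = 4.
Utility at the optimum: U(2.4, 4) = 55.296.

V = 55.296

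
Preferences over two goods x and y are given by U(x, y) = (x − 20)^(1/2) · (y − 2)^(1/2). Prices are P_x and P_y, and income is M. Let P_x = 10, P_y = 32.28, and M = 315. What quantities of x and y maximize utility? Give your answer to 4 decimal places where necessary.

Let x' = x−20, y' = y−2. MRS = y'/x' = P_x/P_y.
After buying the subsistence bundle (20, 2), a share 0.5 of the remaining income goes to x: x* = 20 + 0.5·(M − 20P_x − 2P_y)/P_x.
Discretionary income = 315 − 20·10 − 2·32.28 = 50.44; x* = 20 + 0.5·50.44/10 = 22.522; y* = 2 + 0.5·50.44/32.28 = 2.7813.

x* = 22.522, y* = 2.7813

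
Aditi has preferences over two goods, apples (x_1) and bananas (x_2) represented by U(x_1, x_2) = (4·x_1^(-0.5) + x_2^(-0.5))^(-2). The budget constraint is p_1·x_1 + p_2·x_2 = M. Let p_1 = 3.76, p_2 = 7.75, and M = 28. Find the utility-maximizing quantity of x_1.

x_1* = 4.9479

MU_x_1 ∝ 4·x_1^(-1.5), MU_x_2 ∝ x_2^(-1.5), so MRS = 4·(x_2/x_1)^(1.5) = p_1/p_2.
Hence x_2/x_1 = ((1/4)·p_1/p_2)^(1/(1.5)), i.e. raised to the 2/3 power.
With the ratio pinned down, the budget gives x_1* = M/(p_1 + p_2·(x_2/x_1)) and x_2* = (x_2/x_1)·x_1*.
Numerically x_2/x_1 = 0.245029, so x_1* = 28/(3.76 + 7.75·0.245029) = 4.9479.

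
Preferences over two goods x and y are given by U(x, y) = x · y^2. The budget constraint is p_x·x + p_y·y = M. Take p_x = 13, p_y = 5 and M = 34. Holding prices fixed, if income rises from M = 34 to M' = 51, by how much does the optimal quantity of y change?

Tangency: MRS = (1/2)·y/x = p_x/p_y.
Rearranging, p_y·y = 2·p_x·x. Substituting into the budget gives p_x·x·(1 + 2) = M.
Demand: x*(p_x,p_y,M) = 1/3·M/p_x and y* = 2/3·M/p_y.
At p_x=13, p_y=5, M=34: y* = 2/3·34/5 = 4.5333.
At M' = 51: y* = 6.8. Change: 6.8 − 4.5333 = 2.2667.

Δy* = 2.2667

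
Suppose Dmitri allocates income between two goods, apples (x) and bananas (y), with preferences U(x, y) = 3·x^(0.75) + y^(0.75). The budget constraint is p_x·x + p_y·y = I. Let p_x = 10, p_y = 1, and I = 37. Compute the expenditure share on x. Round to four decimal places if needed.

share on x = 0.0749

MRS = MU_x/MU_y = 3·(y/x)^(0.25). Set equal to p_x/p_y.
Solve for the ratio: y/x = [(1/3)·p_x/p_y]^(4).
With the ratio pinned down, the budget gives x* = I/(p_x + p_y·(y/x)) and y* = (y/x)·x*.
Numerically y/x = 123.45679, so x* = 37/(10 + 1·123.45679) = 0.2772 and y* = 123.45679·0.2772 = 34.2276.
Expenditure on x: 10·0.2772 = 2.7724; share = 0.0749.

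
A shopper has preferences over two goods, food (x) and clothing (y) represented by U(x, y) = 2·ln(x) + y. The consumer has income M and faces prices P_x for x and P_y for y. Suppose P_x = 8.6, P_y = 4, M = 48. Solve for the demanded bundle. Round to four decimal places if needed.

x* = 0.9302, y* = 10

Set MRS = P_x/P_y: (2/x)/1 = P_x/P_y.
So x*(P_x,P_y) = 2·P_y/P_x, independent of income; and y* = (M − 2·P_y)/P_y.
At the given prices: x* = 2·4/8.6 = 0.9302, and y* = 10.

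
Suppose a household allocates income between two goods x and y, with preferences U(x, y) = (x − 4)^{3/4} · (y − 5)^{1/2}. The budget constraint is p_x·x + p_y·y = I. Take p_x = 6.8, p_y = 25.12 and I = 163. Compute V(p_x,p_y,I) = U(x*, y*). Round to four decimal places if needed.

Let x' = x−4, y' = y−5. MRS = (3/2)·y'/x' = p_x/p_y.
After buying the subsistence bundle (4, 5), a share 0.6 of the remaining income goes to x: x* = 4 + 0.6·(I − 4p_x − 5p_y)/p_x.
Discretionary income = 163 − 4·6.8 − 5·25.12 = 10.2; x* = 4 + 0.6·10.2/6.8 = 4.9; y* = 5 + 0.4·10.2/25.12 = 5.1624.
Utility at the optimum: U(4.9, 5.1624) = 0.3724.

V = 0.3724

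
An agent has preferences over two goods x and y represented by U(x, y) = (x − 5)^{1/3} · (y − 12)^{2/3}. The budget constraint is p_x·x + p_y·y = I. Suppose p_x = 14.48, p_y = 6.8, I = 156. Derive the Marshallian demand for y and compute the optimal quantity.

This is Cobb-Douglas in (x−5, y−12): tangency gives 1/3·p_y·(y−12) = 2/3·p_x·(x−5).
Substituting into the budget: x* = 5 + 1/3·(I − 5·p_x − 12·p_y)/p_x, and y* = 12 + 2/3·(…)/p_y.
Discretionary income = 156 − 5·14.48 − 12·6.8 = 2; y* = 12 + 2/3·2/6.8 = 12.1961.

y* = 12.1961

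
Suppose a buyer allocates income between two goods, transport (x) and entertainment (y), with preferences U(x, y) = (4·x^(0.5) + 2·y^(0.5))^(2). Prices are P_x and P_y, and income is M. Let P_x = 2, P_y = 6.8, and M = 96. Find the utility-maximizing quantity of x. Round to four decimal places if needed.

x* = 44.7123

From the CES first-order condition, 2·(y/x)^(0.5) = P_x/P_y.
Hence y/x = ((1/2)·P_x/P_y)^(1/(0.5)), i.e. raised to the 2 power.
With the ratio pinned down, the budget gives x* = M/(P_x + P_y·(y/x)) and y* = (y/x)·x*.
Numerically y/x = 0.021626, so x* = 96/(2 + 6.8·0.021626) = 44.7123.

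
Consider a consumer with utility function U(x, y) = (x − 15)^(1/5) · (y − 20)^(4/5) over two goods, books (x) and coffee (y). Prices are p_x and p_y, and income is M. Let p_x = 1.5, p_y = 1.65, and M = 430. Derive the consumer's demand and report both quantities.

Let x' = x−15, y' = y−20. MRS = (1/4)·y'/x' = p_x/p_y.
After buying the subsistence bundle (15, 20), a share 0.2 of the remaining income goes to x: x* = 15 + 0.2·(M − 15p_x − 20p_y)/p_x.
Discretionary income = 430 − 15·1.5 − 20·1.65 = 374.5; x* = 15 + 0.2·374.5/1.5 = 64.9333; y* = 20 + 0.8·374.5/1.65 = 201.5758.

x* = 64.9333, y* = 201.5758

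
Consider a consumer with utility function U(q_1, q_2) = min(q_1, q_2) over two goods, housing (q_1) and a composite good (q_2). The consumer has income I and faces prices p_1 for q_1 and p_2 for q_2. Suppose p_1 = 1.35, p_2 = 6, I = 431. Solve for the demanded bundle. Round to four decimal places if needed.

Demand: q_1*(p_1,p_2,I) = I/(p_1 + p_2), q_2* = I/(p_1 + p_2).
Here 1.35 + 6 = 7.35, giving q_1* = 58.6395 and q_2* = 58.6395.

q_1* = 58.6395, q_2* = 58.6395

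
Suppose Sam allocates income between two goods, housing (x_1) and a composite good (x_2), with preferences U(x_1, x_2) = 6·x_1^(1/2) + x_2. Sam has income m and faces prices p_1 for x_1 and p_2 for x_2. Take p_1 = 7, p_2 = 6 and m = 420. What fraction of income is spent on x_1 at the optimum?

Utility is quasi-linear in x_2; the FOC for x_1 is 3/√x_1 = p_1/p_2.
Thus x_1* = (3·p_2/p_1)² — independent of m — with the rest of income spent on x_2.
Plugging in: x_1* = (3·6/7)² = 6.6122, x_2* = 62.2857.
Expenditure on x_1: 7·6.6122 = 46.2857; share = 0.1102.

share on x_1 = 0.1102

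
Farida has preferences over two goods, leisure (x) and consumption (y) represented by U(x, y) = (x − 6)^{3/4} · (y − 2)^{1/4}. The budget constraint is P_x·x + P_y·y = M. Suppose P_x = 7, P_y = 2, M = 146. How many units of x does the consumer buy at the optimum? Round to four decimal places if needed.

x* = 16.7143

This is Cobb-Douglas in (x−6, y−2): tangency gives 0.75·P_y·(y−2) = 0.25·P_x·(x−6).
After buying the subsistence bundle (6, 2), a share 0.75 of the remaining income goes to x: x* = 6 + 0.75·(M − 6P_x − 2P_y)/P_x.
Discretionary income = 146 − 6·7 − 2·2 = 100; x* = 6 + 0.75·100/7 = 16.7143.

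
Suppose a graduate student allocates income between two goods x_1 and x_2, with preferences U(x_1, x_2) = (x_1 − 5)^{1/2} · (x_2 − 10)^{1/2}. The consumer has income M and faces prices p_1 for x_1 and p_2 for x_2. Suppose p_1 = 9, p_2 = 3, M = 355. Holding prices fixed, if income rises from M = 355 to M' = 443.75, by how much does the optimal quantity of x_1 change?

MRS = (x_2−10)/(x_1−5). Tangency with p_1/p_2 gives x_2−10 = (p_1/p_2)·(x_1−5).
Substituting into the budget: x_1* = 5 + 0.5·(M − 5·p_1 − 10·p_2)/p_1, and x_2* = 10 + 0.5·(…)/p_2.
Discretionary income = 355 − 5·9 − 10·3 = 280; x_1* = 5 + 0.5·280/9 = 20.5556.
At M' = 443.75: x_1* = 25.4861. Change: 25.4861 − 20.5556 = 4.9306.

Δx_1* = 4.9306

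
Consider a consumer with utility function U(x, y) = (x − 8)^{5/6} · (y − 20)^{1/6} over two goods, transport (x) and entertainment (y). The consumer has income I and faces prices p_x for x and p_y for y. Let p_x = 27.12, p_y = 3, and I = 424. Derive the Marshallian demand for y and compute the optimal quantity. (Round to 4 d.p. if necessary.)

This is Cobb-Douglas in (x−8, y−20): tangency gives 5/6·p_y·(y−20) = 1/6·p_x·(x−8).
After buying the subsistence bundle (8, 20), a share 5/6 of the remaining income goes to x: x* = 8 + 5/6·(I − 8p_x − 20p_y)/p_x.
Discretionary income = 424 − 8·27.12 − 20·3 = 147.04; y* = 20 + 1/6·147.04/3 = 28.1689.

y* = 28.1689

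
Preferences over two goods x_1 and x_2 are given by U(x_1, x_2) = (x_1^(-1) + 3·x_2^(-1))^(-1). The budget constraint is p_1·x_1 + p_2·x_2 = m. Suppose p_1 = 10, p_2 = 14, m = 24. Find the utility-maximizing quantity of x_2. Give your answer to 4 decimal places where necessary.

Numerically x_2/x_1 = 1.46385, so x_1* = 24/(10 + 14·1.46385) = 0.787 and x_2* = 1.46385·0.787 = 1.1521.

x_2* = 1.1521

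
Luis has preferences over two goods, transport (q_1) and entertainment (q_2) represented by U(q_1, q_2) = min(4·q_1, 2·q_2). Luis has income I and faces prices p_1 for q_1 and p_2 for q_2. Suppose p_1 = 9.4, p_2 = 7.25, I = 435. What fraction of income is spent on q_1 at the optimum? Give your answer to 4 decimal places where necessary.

share on q_1 = 0.3933

Leontief preferences: the optimum is at the kink where q_1/2 = q_2/4, i.e. q_2 = 2·q_1.
Budget: p_1·q_1 + p_2·2·q_1 = I, so (2·p_1 + 4·p_2)·q_1 = 2·I.
Demand: q_1*(p_1,p_2,I) = 2·I/(2·p_1 + 4·p_2), q_2* = 4·I/(2·p_1 + 4·p_2).
Here 2·9.4 + 4·7.25 = 47.8, giving q_1* = 18.2008 and q_2* = 36.4017.
Expenditure on q_1: 9.4·18.2008 = 171.0879; share = 0.3933.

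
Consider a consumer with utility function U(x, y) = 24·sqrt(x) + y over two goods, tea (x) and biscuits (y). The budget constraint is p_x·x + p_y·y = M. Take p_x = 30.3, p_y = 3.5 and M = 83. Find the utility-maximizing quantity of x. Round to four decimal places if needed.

x* = 1.9214

Utility is quasi-linear in y; the FOC for x is 12/√x = p_x/p_y.
Solve: √x = 12·p_y/p_x, so x*(p_x,p_y) = (12·p_y/p_x)², and y* = (M − p_x·x*)/p_y.
Plugging in: x* = (12·3.5/30.3)² = 1.9214.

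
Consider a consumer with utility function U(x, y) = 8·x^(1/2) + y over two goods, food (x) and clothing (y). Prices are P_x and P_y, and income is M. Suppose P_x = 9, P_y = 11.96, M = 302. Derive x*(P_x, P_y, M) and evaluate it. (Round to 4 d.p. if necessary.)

x* = 28.2551

Utility is quasi-linear in y; the FOC for x is 4/√x = P_x/P_y.
Solve: √x = 4·P_y/P_x, so x*(P_x,P_y) = (4·P_y/P_x)², and y* = (M − P_x·x*)/P_y.
Plugging in: x* = (4·11.96/9)² = 28.2551.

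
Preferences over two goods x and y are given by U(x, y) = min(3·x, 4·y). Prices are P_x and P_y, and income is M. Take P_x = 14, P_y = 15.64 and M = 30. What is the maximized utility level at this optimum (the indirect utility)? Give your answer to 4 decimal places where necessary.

With perfect complements, no substitution: consume in ratio x:y = 4:3.
Budget: P_x·x + P_y·(3/4)·x = M, so (4·P_x + 3·P_y)·x = 4·M.
Demand: x*(P_x,P_y,M) = 4·M/(4·P_x + 3·P_y), y* = 3·M/(4·P_x + 3·P_y).
Here 4·14 + 3·15.64 = 102.92, giving x* = 1.166 and y* = 0.8745.
Utility at the optimum: U(1.166, 0.8745) = 3.4979.

V = 3.4979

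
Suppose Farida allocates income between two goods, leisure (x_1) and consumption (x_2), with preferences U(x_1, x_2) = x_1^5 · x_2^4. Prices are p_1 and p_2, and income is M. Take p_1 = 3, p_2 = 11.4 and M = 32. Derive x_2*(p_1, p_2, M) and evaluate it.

x_2* = 1.2476

The MRS is (5/4)·x_2/x_1. Set MRS = p_1/p_2.
Rearranging, p_2·x_2 = (4/5)·p_1·x_1. Substituting into the budget gives p_1·x_1·(1 + (4/5)) = M.
Demand: x_1*(p_1,p_2,M) = 5/9·M/p_1 and x_2* = 4/9·M/p_2.
At p_1=3, p_2=11.4, M=32: x_2* = 4/9·32/11.4 = 1.2476.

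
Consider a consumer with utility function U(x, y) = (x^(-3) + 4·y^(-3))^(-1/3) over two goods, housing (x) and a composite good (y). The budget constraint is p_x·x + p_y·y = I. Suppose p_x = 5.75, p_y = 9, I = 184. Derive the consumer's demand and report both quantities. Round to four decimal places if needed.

MRS = MU_x/MU_y = (1/4)·(y/x)^(4). Set equal to p_x/p_y.
Hence y/x = (4·p_x/p_y)^(1/(4)), i.e. raised to the 0.25 power.
Substitute y = (y/x)·x into the budget: x* = I/(p_x + p_y·(y/x)).
Numerically y/x = 1.264362, so x* = 184/(5.75 + 9·1.264362) = 10.7419 and y* = 1.264362·10.7419 = 13.5816.

x* = 10.7419, y* = 13.5816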